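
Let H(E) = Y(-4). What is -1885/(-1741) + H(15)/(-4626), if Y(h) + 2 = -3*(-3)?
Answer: 8707823/8053866 ≈ 1.0812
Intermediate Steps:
Y(h) = 7 (Y(h) = -2 - 3*(-3) = -2 + 9 = 7)
H(E) = 7
-1885/(-1741) + H(15)/(-4626) = -1885/(-1741) + 7/(-4626) = -1885*(-1/1741) + 7*(-1/4626) = 1885/1741 - 7/4626 = 8707823/8053866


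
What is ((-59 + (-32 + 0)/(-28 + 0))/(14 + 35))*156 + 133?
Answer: -17561/343 ≈ -51.198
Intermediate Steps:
((-59 + (-32 + 0)/(-28 + 0))/(14 + 35))*156 + 133 = ((-59 - 32/(-28))/49)*156 + 133 = ((-59 - 32*(-1/28))*(1/49))*156 + 133 = ((-59 + 8/7)*(1/49))*156 + 133 = -405/7*1/49*156 + 133 = -405/343*156 + 133 = -63180/343 + 133 = -17561/343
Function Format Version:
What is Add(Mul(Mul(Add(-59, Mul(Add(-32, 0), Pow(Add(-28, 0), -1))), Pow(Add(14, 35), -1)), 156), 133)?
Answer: Rational(-17561, 343) ≈ -51.198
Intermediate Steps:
Add(Mul(Mul(Add(-59, Mul(Add(-32, 0), Pow(Add(-28, 0), -1))), Pow(Add(14, 35), -1)), 156), 133) = Add(Mul(Mul(Add(-59, Mul(-32, Pow(-28, -1))), Pow(49, -1)), 156), 133) = Add(Mul(Mul(Add(-59, Mul(-32, Rational(-1, 28))), Rational(1, 49)), 156), 133) = Add(Mul(Mul(Add(-59, Rational(8, 7)), Rational(1, 49)), 156), 133) = Add(Mul(Mul(Rational(-405, 7), Rational(1, 49)), 156), 133) = Add(Mul(Rational(-405, 343), 156), 133) = Add(Rational(-63180, 343), 133) = Rational(-17561, 343)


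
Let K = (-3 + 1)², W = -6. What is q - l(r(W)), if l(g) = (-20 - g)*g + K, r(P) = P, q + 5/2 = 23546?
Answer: 46911/2 ≈ 23456.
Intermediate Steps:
q = 47087/2 (q = -5/2 + 23546 = 47087/2 ≈ 23544.)
K = 4 (K = (-2)² = 4)
l(g) = 4 + g*(-20 - g) (l(g) = (-20 - g)*g + 4 = g*(-20 - g) + 4 = 4 + g*(-20 - g))
q - l(r(W)) = 47087/2 - (4 - 1*(-6)² - 20*(-6)) = 47087/2 - (4 - 1*36 + 120) = 47087/2 - (4 - 36 + 120) = 47087/2 - 1*88 = 47087/2 - 88 = 46911/2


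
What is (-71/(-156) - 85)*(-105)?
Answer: 461615/52 ≈ 8877.2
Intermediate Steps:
(-71/(-156) - 85)*(-105) = (-71*(-1/156) - 85)*(-105) = (71/156 - 85)*(-105) = -13189/156*(-105) = 461615/52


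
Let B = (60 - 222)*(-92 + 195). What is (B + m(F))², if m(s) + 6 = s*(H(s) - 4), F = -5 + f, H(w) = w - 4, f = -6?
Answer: 271689289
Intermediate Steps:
H(w) = -4 + w
F = -11 (F = -5 - 6 = -11)
B = -16686 (B = -162*103 = -16686)
m(s) = -6 + s*(-8 + s) (m(s) = -6 + s*((-4 + s) - 4) = -6 + s*(-8 + s))
(B + m(F))² = (-16686 + (-6 + (-11)² - 8*(-11)))² = (-16686 + (-6 + 121 + 88))² = (-16686 + 203)² = (-16483)² = 271689289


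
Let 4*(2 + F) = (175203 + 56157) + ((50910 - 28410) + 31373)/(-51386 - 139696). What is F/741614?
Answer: 44207148991/566836345392 ≈ 0.077989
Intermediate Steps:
F = 44207148991/764328 (F = -2 + ((175203 + 56157) + ((50910 - 28410) + 31373)/(-51386 - 139696))/4 = -2 + (231360 + (22500 + 31373)/(-191082))/4 = -2 + (231360 + 53873*(-1/191082))/4 = -2 + (231360 - 53873/191082)/4 = -2 + (1/4)*(44208677647/191082) = -2 + 44208677647/764328 = 44207148991/764328 ≈ 57838.)
F/741614 = (44207148991/764328)/741614 = (44207148991/764328)*(1/741614) = 44207148991/566836345392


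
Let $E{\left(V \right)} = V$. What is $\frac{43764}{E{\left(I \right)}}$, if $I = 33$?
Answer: $\frac{14588}{11} \approx 1326.2$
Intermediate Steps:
$\frac{43764}{E{\left(I \right)}} = \frac{43764}{33} = 43764 \cdot \frac{1}{33} = \frac{14588}{11}$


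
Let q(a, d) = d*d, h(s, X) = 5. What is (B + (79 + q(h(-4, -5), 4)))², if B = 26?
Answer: 14641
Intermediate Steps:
q(a, d) = d²
(B + (79 + q(h(-4, -5), 4)))² = (26 + (79 + 4²))² = (26 + (79 + 16))² = (26 + 95)² = 121² = 14641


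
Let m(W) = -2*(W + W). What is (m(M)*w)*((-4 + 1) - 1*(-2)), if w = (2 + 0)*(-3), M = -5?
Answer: 120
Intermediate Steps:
m(W) = -4*W
w = -6 (w = 2*(-3) = -6)
(m(M)*w)*((-4 + 1) - 1*(-2)) = (-4*(-5)*(-6))*((-4 + 1) - 1*(-2)) = (20*(-6))*(-3 + 2) = -120*(-1) = 120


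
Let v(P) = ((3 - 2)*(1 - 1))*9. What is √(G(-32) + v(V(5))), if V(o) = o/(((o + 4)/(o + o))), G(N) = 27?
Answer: 3*√3 ≈ 5.1962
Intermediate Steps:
V(o) = 2*o²/(4 + o) (V(o) = o/(((4 + o)/((2*o)))) = o/(((4 + o)*(1/(2*o)))) = o/(((4 + o)/(2*o))) = o*(2*o/(4 + o)) = 2*o²/(4 + o))
v(P) = 0 (v(P) = (1*0)*9 = 0*9 = 0)
√(G(-32) + v(V(5))) = √(27 + 0) = √27 = 3*√3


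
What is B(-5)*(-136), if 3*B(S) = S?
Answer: 680/3 ≈ 226.67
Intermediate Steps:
B(S) = S/3
B(-5)*(-136) = ((⅓)*(-5))*(-136) = -5/3*(-136) = 680/3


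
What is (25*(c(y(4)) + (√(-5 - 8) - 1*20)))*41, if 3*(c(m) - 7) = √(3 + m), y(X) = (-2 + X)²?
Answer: -13325 + 1025*√7/3 + 1025*I*√13 ≈ -12421.0 + 3695.7*I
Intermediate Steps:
c(m) = 7 + √(3 + m)/3
(25*(c(y(4)) + (√(-5 - 8) - 1*20)))*41 = (25*((7 + √(3 + (-2 + 4)²)/3) + (√(-5 - 8) - 1*20)))*41 = (25*((7 + √(3 + 2²)/3) + (√(-13) - 20)))*41 = (25*((7 + √(3 + 4)/3) + (I*√13 - 20)))*41 = (25*((7 + √7/3) + (-20 + I*√13)))*41 = (25*(-13 + √7/3 + I*√13))*41 = (-325 + 25*√7/3 + 25*I*√13)*41 = -13325 + 1025*√7/3 + 1025*I*√13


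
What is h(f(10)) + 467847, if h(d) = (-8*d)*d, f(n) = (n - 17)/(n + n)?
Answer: 23392301/50 ≈ 4.6785e+5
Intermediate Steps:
f(n) = (-17 + n)/(2*n) (f(n) = (-17 + n)/((2*n)) = (-17 + n)*(1/(2*n)) = (-17 + n)/(2*n))
h(d) = -8*d²
h(f(10)) + 467847 = -8*(-17 + 10)²/400 + 467847 = -8*((½)*(⅒)*(-7))² + 467847 = -8*(-7/20)² + 467847 = -8*49/400 + 467847 = -49/50 + 467847 = 23392301/50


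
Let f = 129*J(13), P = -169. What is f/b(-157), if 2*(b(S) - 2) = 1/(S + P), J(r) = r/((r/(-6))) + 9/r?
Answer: -5803452/16939 ≈ -342.61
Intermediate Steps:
J(r) = -6 + 9/r (J(r) = r/((r*(-1/6))) + 9/r = r/((-r/6)) + 9/r = r*(-6/r) + 9/r = -6 + 9/r)
b(S) = 2 + 1/(2*(-169 + S)) (b(S) = 2 + 1/(2*(S - 169)) = 2 + 1/(2*(-169 + S)))
f = -8901/13 (f = 129*(-6 + 9/13) = 129*(-69/13) = -8901/13 ≈ -684.69)
f/b(-157) = -8901*2*(-169 - 157)/(-675 + 4*(-157))/13 = -8901*(-652/(-675 - 628))/13 = -8901/(13*((1/2)*(-1/326)*(-1303))) = -8901/(13*1303/652) = -8901/13*652/1303 = -5803452/16939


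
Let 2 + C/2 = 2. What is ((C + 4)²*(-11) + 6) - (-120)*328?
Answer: 39190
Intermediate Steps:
C = 0 (C = -4 + 2*2 = -4 + 4 = 0)
((C + 4)²*(-11) + 6) - (-120)*328 = ((0 + 4)²*(-11) + 6) - (-120)*328 = (4²*(-11) + 6) - 120*(-328) = (16*(-11) + 6) + 39360 = (-176 + 6) + 39360 = -170 + 39360 = 39190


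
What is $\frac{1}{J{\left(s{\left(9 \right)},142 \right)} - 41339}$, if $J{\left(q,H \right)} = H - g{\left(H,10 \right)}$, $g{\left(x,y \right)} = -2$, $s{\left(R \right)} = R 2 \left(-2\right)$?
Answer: $- \frac{1}{41195} \approx -2.4275 \cdot 10^{-5}$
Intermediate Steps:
$s{\left(R \right)} = - 4 R$ ($s{\left(R \right)} = 2 R \left(-2\right) = - 4 R$)
$J{\left(q,H \right)} = 2 + H$ ($J{\left(q,H \right)} = H - -2 = H + 2 = 2 + H$)
$\frac{1}{J{\left(s{\left(9 \right)},142 \right)} - 41339} = \frac{1}{\left(2 + 142\right) - 41339} = \frac{1}{144 - 41339} = \frac{1}{-41195} = - \frac{1}{41195}$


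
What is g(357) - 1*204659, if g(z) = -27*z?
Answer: -214298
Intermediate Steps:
g(357) - 1*204659 = -27*357 - 1*204659 = -9639 - 204659 = -214298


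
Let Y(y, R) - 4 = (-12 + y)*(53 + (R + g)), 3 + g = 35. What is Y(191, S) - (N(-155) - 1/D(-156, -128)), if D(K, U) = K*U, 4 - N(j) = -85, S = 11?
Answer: 341432833/19968 ≈ 17099.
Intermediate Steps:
N(j) = 89 (N(j) = 4 - 1*(-85) = 4 + 85 = 89)
g = 32 (g = -3 + 35 = 32)
Y(y, R) = 4 + (-12 + y)*(85 + R) (Y(y, R) = 4 + (-12 + y)*(53 + (R + 32)) = 4 + (-12 + y)*(53 + (32 + R)) = 4 + (-12 + y)*(85 + R))
Y(191, S) - (N(-155) - 1/D(-156, -128)) = (-1016 - 12*11 + 85*191 + 11*191) - (89 - 1/((-156*(-128)))) = (-1016 - 132 + 16235 + 2101) - (89 - 1/19968) = 17188 - (89 - 1*1/19968) = 17188 - (89 - 1/19968) = 17188 - 1*1777151/19968 = 17188 - 1777151/19968 = 341432833/19968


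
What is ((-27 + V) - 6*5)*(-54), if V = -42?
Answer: 5346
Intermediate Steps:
((-27 + V) - 6*5)*(-54) = ((-27 - 42) - 6*5)*(-54) = (-69 - 30)*(-54) = -99*(-54) = 5346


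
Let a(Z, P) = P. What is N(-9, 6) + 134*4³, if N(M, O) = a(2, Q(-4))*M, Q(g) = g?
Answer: 8612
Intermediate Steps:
N(M, O) = -4*M
N(-9, 6) + 134*4³ = -4*(-9) + 134*4³ = 36 + 134*64 = 36 + 8576 = 8612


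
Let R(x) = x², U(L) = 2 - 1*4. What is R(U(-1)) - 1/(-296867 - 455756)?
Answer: 3010493/752623 ≈ 4.0000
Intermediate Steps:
U(L) = -2 (U(L) = 2 - 4 = -2)
R(U(-1)) - 1/(-296867 - 455756) = (-2)² - 1/(-296867 - 455756) = 4 - 1/(-752623) = 4 - 1*(-1/752623) = 4 + 1/752623 = 3010493/752623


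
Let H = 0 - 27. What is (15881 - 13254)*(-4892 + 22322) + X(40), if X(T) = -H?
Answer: 45788637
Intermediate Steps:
H = -27
X(T) = 27 (X(T) = -1*(-27) = 27)
(15881 - 13254)*(-4892 + 22322) + X(40) = (15881 - 13254)*(-4892 + 22322) + 27 = 2627*17430 + 27 = 45788610 + 27 = 45788637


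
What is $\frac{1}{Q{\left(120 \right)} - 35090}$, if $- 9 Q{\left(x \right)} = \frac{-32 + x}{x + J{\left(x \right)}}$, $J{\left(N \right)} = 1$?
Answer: $- \frac{99}{3473918} \approx -2.8498 \cdot 10^{-5}$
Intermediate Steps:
$Q{\left(x \right)} = - \frac{-32 + x}{9 \left(1 + x\right)}$ ($Q{\left(x \right)} = - \frac{\left(-32 + x\right) \frac{1}{x + 1}}{9} = - \frac{\left(-32 + x\right) \frac{1}{1 + x}}{9} = - \frac{\frac{1}{1 + x} \left(-32 + x\right)}{9} = - \frac{-32 + x}{9 \left(1 + x\right)}$)
$\frac{1}{Q{\left(120 \right)} - 35090} = \frac{1}{\frac{32 - 120}{9 \left(1 + 120\right)} - 35090} = \frac{1}{\frac{32 - 120}{9 \cdot 121} - 35090} = \frac{1}{\frac{1}{9} \cdot \frac{1}{121} \left(-88\right) - 35090} = \frac{1}{- \frac{8}{99} - 35090} = \frac{1}{- \frac{3473918}{99}} = - \frac{99}{3473918}$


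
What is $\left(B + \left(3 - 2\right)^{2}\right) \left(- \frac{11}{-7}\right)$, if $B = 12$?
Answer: $\frac{143}{7} \approx 20.429$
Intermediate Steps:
$\left(B + \left(3 - 2\right)^{2}\right) \left(- \frac{11}{-7}\right) = \left(12 + \left(3 - 2\right)^{2}\right) \left(- \frac{11}{-7}\right) = \left(12 + 1^{2}\right) \left(\left(-11\right) \left(- \frac{1}{7}\right)\right) = \left(12 + 1\right) \frac{11}{7} = 13 \cdot \frac{11}{7} = \frac{143}{7}$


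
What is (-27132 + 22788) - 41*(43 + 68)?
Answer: -8895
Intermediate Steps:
(-27132 + 22788) - 41*(43 + 68) = -4344 - 41*111 = -4344 - 4551 = -8895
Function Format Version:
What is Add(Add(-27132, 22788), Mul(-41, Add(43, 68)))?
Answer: -8895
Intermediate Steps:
Add(Add(-27132, 22788), Mul(-41, Add(43, 68))) = Add(-4344, Mul(-41, 111)) = Add(-4344, -4551) = -8895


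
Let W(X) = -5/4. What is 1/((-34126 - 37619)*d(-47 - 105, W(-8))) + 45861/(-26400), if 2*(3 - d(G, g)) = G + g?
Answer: -139727978911/80434754400 ≈ -1.7372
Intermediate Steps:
W(X) = -5/4 (W(X) = -5*1/4 = -5/4)
d(G, g) = 3 - G/2 - g/2 (d(G, g) = 3 - (G + g)/2 = 3 + (-G/2 - g/2) = 3 - G/2 - g/2)
1/((-34126 - 37619)*d(-47 - 105, W(-8))) + 45861/(-26400) = 1/((-34126 - 37619)*(3 - (-47 - 105)/2 - 1/2*(-5/4))) + 45861/(-26400) = 1/((-71745)*(3 - 1/2*(-152) + 5/8)) + 45861*(-1/26400) = -1/(71745*(3 + 76 + 5/8)) - 15287/8800 = -1/(71745*637/8) - 15287/8800 = -1/71745*8/637 - 15287/8800 = -8/45701565 - 15287/8800 = -139727978911/80434754400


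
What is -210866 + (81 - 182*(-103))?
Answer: -192039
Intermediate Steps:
-210866 + (81 - 182*(-103)) = -210866 + (81 + 18746) = -210866 + 18827 = -192039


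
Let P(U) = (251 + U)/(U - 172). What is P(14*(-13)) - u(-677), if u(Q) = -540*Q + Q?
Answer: -43058577/118 ≈ -3.6490e+5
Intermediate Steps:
P(U) = (251 + U)/(-172 + U)
u(Q) = -539*Q
P(14*(-13)) - u(-677) = (251 + 14*(-13))/(-172 + 14*(-13)) - (-539)*(-677) = (251 - 182)/(-172 - 182) - 1*364903 = 69/(-354) - 364903 = -1/354*69 - 364903 = -23/118 - 364903 = -43058577/118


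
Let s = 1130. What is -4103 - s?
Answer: -5233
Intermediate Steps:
-4103 - s = -4103 - 1*1130 = -4103 - 1130 = -5233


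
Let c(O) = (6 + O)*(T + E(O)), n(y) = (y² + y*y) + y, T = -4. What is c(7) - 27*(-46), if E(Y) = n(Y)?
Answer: 2555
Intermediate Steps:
n(y) = y + 2*y² (n(y) = (y² + y²) + y = 2*y² + y = y + 2*y²)
E(Y) = Y*(1 + 2*Y)
c(O) = (-4 + O*(1 + 2*O))*(6 + O) (c(O) = (6 + O)*(-4 + O*(1 + 2*O)) = (-4 + O*(1 + 2*O))*(6 + O))
c(7) - 27*(-46) = (-24 + 2*7 + 2*7³ + 13*7²) - 27*(-46) = (-24 + 14 + 2*343 + 13*49) + 1242 = (-24 + 14 + 686 + 637) + 1242 = 1313 + 1242 = 2555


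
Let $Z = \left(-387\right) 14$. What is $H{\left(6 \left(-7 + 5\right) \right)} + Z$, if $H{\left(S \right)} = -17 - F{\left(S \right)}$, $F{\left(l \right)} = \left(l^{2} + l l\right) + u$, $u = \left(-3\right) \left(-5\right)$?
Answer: $-5738$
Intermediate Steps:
$u = 15$
$F{\left(l \right)} = 15 + 2 l^{2}$ ($F{\left(l \right)} = \left(l^{2} + l l\right) + 15 = \left(l^{2} + l^{2}\right) + 15 = 2 l^{2} + 15 = 15 + 2 l^{2}$)
$H{\left(S \right)} = -32 - 2 S^{2}$ ($H{\left(S \right)} = -17 - \left(15 + 2 S^{2}\right) = -32 - 2 S^{2}$)
$Z = -5418$
$H{\left(6 \left(-7 + 5\right) \right)} + Z = \left(-32 - 2 \left(6 \left(-7 + 5\right)\right)^{2}\right) - 5418 = \left(-32 - 2 \left(6 \left(-2\right)\right)^{2}\right) - 5418 = \left(-32 - 2 \left(-12\right)^{2}\right) - 5418 = \left(-32 - 288\right) - 5418 = -320 - 5418 = -5738$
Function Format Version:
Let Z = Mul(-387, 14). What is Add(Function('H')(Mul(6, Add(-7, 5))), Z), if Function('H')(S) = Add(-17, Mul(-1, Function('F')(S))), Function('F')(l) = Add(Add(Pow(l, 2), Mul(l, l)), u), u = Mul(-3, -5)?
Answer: -5738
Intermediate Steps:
u = 15
Function('F')(l) = Add(15, Mul(2, Pow(l, 2))) (Function('F')(l) = Add(Add(Pow(l, 2), Mul(l, l)), 15) = Add(Add(Pow(l, 2), Pow(l, 2)), 15) = Add(Mul(2, Pow(l, 2)), 15) = Add(15, Mul(2, Pow(l, 2))))
Function('H')(S) = Add(-32, Mul(-2, Pow(S, 2))) (Function('H')(S) = Add(-17, Mul(-1, Add(15, Mul(2, Pow(S, 2))))) = Add(-17, Add(-15, Mul(-2, Pow(S, 2)))) = Add(-32, Mul(-2, Pow(S, 2))))
Z = -5418
Add(Function('H')(Mul(6, Add(-7, 5))), Z) = Add(Add(-32, Mul(-2, Pow(Mul(6, Add(-7, 5)), 2))), -5418) = Add(Add(-32, Mul(-2, Pow(Mul(6, -2), 2))), -5418) = Add(Add(-32, Mul(-2, Pow(-12, 2))), -5418) = Add(Add(-32, Mul(-2, 144)), -5418) = Add(Add(-32, -288), -5418) = Add(-320, -5418) = -5738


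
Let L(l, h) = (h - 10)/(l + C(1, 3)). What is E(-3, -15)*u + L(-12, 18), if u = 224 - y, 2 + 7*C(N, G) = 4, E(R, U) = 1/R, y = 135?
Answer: -3733/123 ≈ -30.350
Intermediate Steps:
C(N, G) = 2/7 (C(N, G) = -2/7 + (⅐)*4 = -2/7 + 4/7 = 2/7)
u = 89 (u = 224 - 1*135 = 224 - 135 = 89)
L(l, h) = (-10 + h)/(2/7 + l) (L(l, h) = (h - 10)/(l + 2/7) = (-10 + h)/(2/7 + l))
E(-3, -15)*u + L(-12, 18) = 89/(-3) + 7*(-10 + 18)/(2 + 7*(-12)) = -⅓*89 + 7*8/(2 - 84) = -89/3 + 7*8/(-82) = -89/3 + 7*(-1/82)*8 = -89/3 - 28/41 = -3733/123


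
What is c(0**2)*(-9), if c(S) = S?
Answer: 0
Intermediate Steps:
c(0**2)*(-9) = 0**2*(-9) = 0*(-9) = 0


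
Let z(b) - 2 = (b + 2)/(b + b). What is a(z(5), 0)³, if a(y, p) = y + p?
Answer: 19683/1000 ≈ 19.683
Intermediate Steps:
z(b) = 2 + (2 + b)/(2*b) (z(b) = 2 + (b + 2)/(b + b) = 2 + (2 + b)/((2*b)) = 2 + (2 + b)*(1/(2*b)) = 2 + (2 + b)/(2*b))
a(y, p) = p + y
a(z(5), 0)³ = (0 + (5/2 + 1/5))³ = (0 + (5/2 + ⅕))³ = (0 + 27/10)³ = (27/10)³ = 19683/1000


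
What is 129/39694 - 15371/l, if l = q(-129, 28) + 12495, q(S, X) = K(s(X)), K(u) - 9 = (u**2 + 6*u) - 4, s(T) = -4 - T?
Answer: -304208323/264600204 ≈ -1.1497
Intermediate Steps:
K(u) = 5 + u**2 + 6*u (K(u) = 9 + ((u**2 + 6*u) - 4) = 9 + (-4 + u**2 + 6*u) = 5 + u**2 + 6*u)
q(S, X) = -19 + (-4 - X)**2 - 6*X (q(S, X) = 5 + (-4 - X)**2 + 6*(-4 - X) = 5 + (-4 - X)**2 + (-24 - 6*X) = -19 + (-4 - X)**2 - 6*X)
l = 13332 (l = (-3 + 28**2 + 2*28) + 12495 = (-3 + 784 + 56) + 12495 = 837 + 12495 = 13332)
129/39694 - 15371/l = 129/39694 - 15371/13332 = -304208323/264600204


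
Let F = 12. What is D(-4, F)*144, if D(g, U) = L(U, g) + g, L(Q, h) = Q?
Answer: 1152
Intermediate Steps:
D(g, U) = U + g
D(-4, F)*144 = (12 - 4)*144 = 8*144 = 1152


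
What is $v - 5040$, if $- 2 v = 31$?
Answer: $- \frac{10111}{2} \approx -5055.5$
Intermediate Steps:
$v = - \frac{31}{2}$ ($v = \left(- \frac{1}{2}\right) 31 = - \frac{31}{2} \approx -15.5$)
$v - 5040 = - \frac{31}{2} - 5040 = - \frac{10111}{2}$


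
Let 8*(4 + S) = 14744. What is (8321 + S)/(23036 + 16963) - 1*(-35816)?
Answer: 1432614344/39999 ≈ 35816.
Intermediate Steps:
S = 1839 (S = -4 + (⅛)*14744 = -4 + 1843 = 1839)
(8321 + S)/(23036 + 16963) - 1*(-35816) = (8321 + 1839)/(23036 + 16963) - 1*(-35816) = 10160/39999 + 35816 = 1432614344/39999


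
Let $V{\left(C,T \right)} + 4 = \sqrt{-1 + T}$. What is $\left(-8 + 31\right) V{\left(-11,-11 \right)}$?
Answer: $-92 + 46 i \sqrt{3} \approx -92.0 + 79.674 i$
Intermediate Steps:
$V{\left(C,T \right)} = -4 + \sqrt{-1 + T}$
$\left(-8 + 31\right) V{\left(-11,-11 \right)} = \left(-8 + 31\right) \left(-4 + \sqrt{-1 - 11}\right) = 23 \left(-4 + \sqrt{-12}\right) = 23 \left(-4 + 2 i \sqrt{3}\right) = -92 + 46 i \sqrt{3}$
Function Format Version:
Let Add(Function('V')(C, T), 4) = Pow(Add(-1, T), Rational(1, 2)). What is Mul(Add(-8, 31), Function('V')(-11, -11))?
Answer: Add(-92, Mul(46, I, Pow(3, Rational(1, 2)))) ≈ Add(-92.000, Mul(79.674, I))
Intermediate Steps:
Function('V')(C, T) = Add(-4, Pow(Add(-1, T), Rational(1, 2)))
Mul(Add(-8, 31), Function('V')(-11, -11)) = Mul(Add(-8, 31), Add(-4, Pow(Add(-1, -11), Rational(1, 2)))) = Mul(23, Add(-4, Pow(-12, Rational(1, 2)))) = Mul(23, Add(-4, Mul(2, I, Pow(3, Rational(1, 2))))) = Add(-92, Mul(46, I, Pow(3, Rational(1, 2))))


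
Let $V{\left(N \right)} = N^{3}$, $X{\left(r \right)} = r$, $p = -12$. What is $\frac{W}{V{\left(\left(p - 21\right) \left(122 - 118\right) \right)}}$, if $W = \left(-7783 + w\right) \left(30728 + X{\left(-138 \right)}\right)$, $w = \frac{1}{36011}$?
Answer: $\frac{1071696223885}{10353018456} \approx 103.52$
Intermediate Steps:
$w = \frac{1}{36011} \approx 2.7769 \cdot 10^{-5}$
$W = - \frac{8573569791080}{36011}$ ($W = \left(-7783 + \frac{1}{36011}\right) \left(30728 - 138\right) = \left(- \frac{280273612}{36011}\right) 30590 = - \frac{8573569791080}{36011} \approx -2.3808 \cdot 10^{8}$)
$\frac{W}{V{\left(\left(p - 21\right) \left(122 - 118\right) \right)}} = - \frac{8573569791080}{36011 \left(\left(-12 - 21\right) \left(122 - 118\right)\right)^{3}} = - \frac{8573569791080}{36011 \left(\left(-33\right) 4\right)^{3}} = - \frac{8573569791080}{36011 \left(-132\right)^{3}} = - \frac{8573569791080}{36011 \left(-2299968\right)} = \left(- \frac{8573569791080}{36011}\right) \left(- \frac{1}{2299968}\right) = \frac{1071696223885}{10353018456}$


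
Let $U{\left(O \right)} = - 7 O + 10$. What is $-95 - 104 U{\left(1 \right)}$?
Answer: $-407$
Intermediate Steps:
$U{\left(O \right)} = 10 - 7 O$
$-95 - 104 U{\left(1 \right)} = -95 - 104 \left(10 - 7\right) = -95 - 312 = -407$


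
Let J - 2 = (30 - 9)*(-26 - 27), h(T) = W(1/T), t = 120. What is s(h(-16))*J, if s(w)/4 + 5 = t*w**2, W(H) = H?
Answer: 161095/8 ≈ 20137.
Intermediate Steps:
h(T) = 1/T
s(w) = -20 + 480*w**2 (s(w) = -20 + 4*(120*w**2) = -20 + 480*w**2)
J = -1111 (J = 2 + (30 - 9)*(-26 - 27) = 2 + 21*(-53) = 2 - 1113 = -1111)
s(h(-16))*J = (-20 + 480*(1/(-16))**2)*(-1111) = (-20 + 480*(-1/16)**2)*(-1111) = (-20 + 480*(1/256))*(-1111) = (-20 + 15/8)*(-1111) = -145/8*(-1111) = 161095/8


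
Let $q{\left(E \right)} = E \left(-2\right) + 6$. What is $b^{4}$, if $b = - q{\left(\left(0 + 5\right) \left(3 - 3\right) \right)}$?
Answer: $1296$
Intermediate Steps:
$q{\left(E \right)} = 6 - 2 E$ ($q{\left(E \right)} = - 2 E + 6 = 6 - 2 E$)
$b = -6$ ($b = - (6 - 2 \left(0 + 5\right) \left(3 - 3\right)) = - (6 - 2 \cdot 5 \cdot 0) = - (6 - 0) = - (6 + 0) = \left(-1\right) 6 = -6$)
$b^{4} = \left(-6\right)^{4} = 1296$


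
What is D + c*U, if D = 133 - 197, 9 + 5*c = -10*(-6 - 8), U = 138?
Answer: 17758/5 ≈ 3551.6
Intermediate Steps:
c = 131/5 (c = -9/5 + (-10*(-6 - 8))/5 = -9/5 + (-10*(-14))/5 = -9/5 + (1/5)*140 = -9/5 + 28 = 131/5 ≈ 26.200)
D = -64
D + c*U = -64 + (131/5)*138 = -64 + 18078/5 = 17758/5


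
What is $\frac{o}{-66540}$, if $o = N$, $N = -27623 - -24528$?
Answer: $\frac{619}{13308} \approx 0.046513$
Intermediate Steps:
$N = -3095$ ($N = -27623 + 24528 = -3095$)
$o = -3095$
$\frac{o}{-66540} = - \frac{3095}{-66540} = \left(-3095\right) \left(- \frac{1}{66540}\right) = \frac{619}{13308}$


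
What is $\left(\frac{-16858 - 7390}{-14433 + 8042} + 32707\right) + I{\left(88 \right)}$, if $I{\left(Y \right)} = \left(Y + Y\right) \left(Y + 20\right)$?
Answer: $\frac{47219259}{913} \approx 51719.0$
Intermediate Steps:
$I{\left(Y \right)} = 2 Y \left(20 + Y\right)$
$\left(\frac{-16858 - 7390}{-14433 + 8042} + 32707\right) + I{\left(88 \right)} = \left(\frac{-16858 - 7390}{-14433 + 8042} + 32707\right) + 2 \cdot 88 \left(20 + 88\right) = \left(- \frac{24248}{-6391} + 32707\right) + 2 \cdot 88 \cdot 108 = \left(\left(-24248\right) \left(- \frac{1}{6391}\right) + 32707\right) + 19008 = \left(\frac{3464}{913} + 32707\right) + 19008 = \frac{29864955}{913} + 19008 = \frac{47219259}{913}$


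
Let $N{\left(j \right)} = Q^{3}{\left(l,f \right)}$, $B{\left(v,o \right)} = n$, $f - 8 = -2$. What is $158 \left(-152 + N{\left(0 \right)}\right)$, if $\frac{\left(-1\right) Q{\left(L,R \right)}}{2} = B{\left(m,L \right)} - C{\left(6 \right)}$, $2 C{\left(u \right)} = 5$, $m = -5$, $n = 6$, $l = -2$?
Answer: $-78210$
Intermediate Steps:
$f = 6$ ($f = 8 - 2 = 6$)
$B{\left(v,o \right)} = 6$
$C{\left(u \right)} = \frac{5}{2}$ ($C{\left(u \right)} = \frac{1}{2} \cdot 5 = \frac{5}{2}$)
$Q{\left(L,R \right)} = -7$ ($Q{\left(L,R \right)} = - 2 \left(6 - \frac{5}{2}\right) = \left(-2\right) \frac{7}{2} = -7$)
$N{\left(j \right)} = -343$ ($N{\left(j \right)} = \left(-7\right)^{3} = -343$)
$158 \left(-152 + N{\left(0 \right)}\right) = 158 \left(-152 - 343\right) = 158 \left(-495\right) = -78210$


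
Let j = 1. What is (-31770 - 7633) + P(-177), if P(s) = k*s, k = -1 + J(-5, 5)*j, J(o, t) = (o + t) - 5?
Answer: -38341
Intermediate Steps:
J(o, t) = -5 + o + t
k = -6 (k = -1 + (-5 - 5 + 5)*1 = -1 - 5*1 = -1 - 5 = -6)
P(s) = -6*s
(-31770 - 7633) + P(-177) = (-31770 - 7633) - 6*(-177) = -39403 + 1062 = -38341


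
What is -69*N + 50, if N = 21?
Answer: -1399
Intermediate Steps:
-69*N + 50 = -69*21 + 50 = -1449 + 50 = -1399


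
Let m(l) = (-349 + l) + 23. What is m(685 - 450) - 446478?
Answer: -446569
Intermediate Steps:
m(l) = -326 + l
m(685 - 450) - 446478 = (-326 + (685 - 450)) - 446478 = (-326 + 235) - 446478 = -91 - 446478 = -446569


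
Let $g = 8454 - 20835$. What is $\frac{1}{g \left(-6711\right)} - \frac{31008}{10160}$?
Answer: $- \frac{161026270123}{52761445785} \approx -3.052$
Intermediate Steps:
$g = -12381$ ($g = 8454 - 20835 = -12381$)
$\frac{1}{g \left(-6711\right)} - \frac{31008}{10160} = \frac{1}{\left(-12381\right) \left(-6711\right)} - \frac{31008}{10160} = \left(- \frac{1}{12381}\right) \left(- \frac{1}{6711}\right) - \frac{1938}{635} = \frac{1}{83088891} - \frac{1938}{635} = - \frac{161026270123}{52761445785}$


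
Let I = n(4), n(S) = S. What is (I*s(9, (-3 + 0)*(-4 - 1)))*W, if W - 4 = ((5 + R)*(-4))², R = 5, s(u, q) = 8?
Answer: 51328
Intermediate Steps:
I = 4
W = 1604 (W = 4 + ((5 + 5)*(-4))² = 4 + (10*(-4))² = 4 + (-40)² = 4 + 1600 = 1604)
(I*s(9, (-3 + 0)*(-4 - 1)))*W = (4*8)*1604 = 32*1604 = 51328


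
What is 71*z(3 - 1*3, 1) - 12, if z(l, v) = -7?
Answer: -509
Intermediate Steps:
71*z(3 - 1*3, 1) - 12 = 71*(-7) - 12 = -497 - 12 = -509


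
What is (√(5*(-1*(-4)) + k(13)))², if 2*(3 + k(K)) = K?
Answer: 47/2 ≈ 23.500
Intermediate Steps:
k(K) = -3 + K/2
(√(5*(-1*(-4)) + k(13)))² = (√(5*(-1*(-4)) + (-3 + (½)*13)))² = (√(5*4 + (-3 + 13/2)))² = (√(20 + 7/2))² = (√(47/2))² = (√94/2)² = 47/2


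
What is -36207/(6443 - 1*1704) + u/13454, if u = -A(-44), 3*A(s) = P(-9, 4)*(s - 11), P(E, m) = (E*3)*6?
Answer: -35800272/4554179 ≈ -7.8610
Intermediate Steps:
P(E, m) = 18*E (P(E, m) = (3*E)*6 = 18*E)
A(s) = 594 - 54*s (A(s) = ((18*(-9))*(s - 11))/3 = (-162*(-11 + s))/3 = (1782 - 162*s)/3 = 594 - 54*s)
u = -2970 (u = -(594 - 54*(-44)) = -(594 + 2376) = -1*2970 = -2970)
-36207/(6443 - 1*1704) + u/13454 = -36207/(6443 - 1*1704) - 2970/13454 = -36207/(6443 - 1704) - 2970*1/13454 = -36207/4739 - 1485/6727 = -35800272/4554179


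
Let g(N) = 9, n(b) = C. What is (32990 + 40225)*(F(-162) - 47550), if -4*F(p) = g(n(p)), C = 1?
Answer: -13926151935/4 ≈ -3.4815e+9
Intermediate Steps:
n(b) = 1
F(p) = -9/4 (F(p) = -¼*9 = -9/4)
(32990 + 40225)*(F(-162) - 47550) = (32990 + 40225)*(-9/4 - 47550) = 73215*(-190209/4) = -13926151935/4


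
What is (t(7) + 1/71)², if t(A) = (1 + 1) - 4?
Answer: 19881/5041 ≈ 3.9439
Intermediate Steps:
t(A) = -2 (t(A) = 2 - 4 = -2)
(t(7) + 1/71)² = (-2 + 1/71)² = (-141/71)² = 19881/5041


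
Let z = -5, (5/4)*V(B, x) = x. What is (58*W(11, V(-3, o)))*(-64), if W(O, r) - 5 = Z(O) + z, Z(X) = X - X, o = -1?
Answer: 0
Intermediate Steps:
V(B, x) = 4*x/5
Z(X) = 0
W(O, r) = 0 (W(O, r) = 5 + (0 - 5) = 5 - 5 = 0)
(58*W(11, V(-3, o)))*(-64) = (58*0)*(-64) = 0*(-64) = 0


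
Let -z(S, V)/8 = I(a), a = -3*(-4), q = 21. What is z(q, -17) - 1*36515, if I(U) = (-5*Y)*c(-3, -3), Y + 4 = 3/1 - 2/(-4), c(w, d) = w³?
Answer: -35975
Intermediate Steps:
a = 12
Y = -½ (Y = -4 + (3/1 - 2/(-4)) = -4 + (3*1 - 2*(-¼)) = -4 + (3 + ½) = -4 + 7/2 = -½ ≈ -0.50000)
I(U) = -135/2 (I(U) = -5*(-½)*(-3)³ = (5/2)*(-27) = -135/2)
z(S, V) = 540 (z(S, V) = -8*(-135/2) = 540)
z(q, -17) - 1*36515 = 540 - 1*36515 = 540 - 36515 = -35975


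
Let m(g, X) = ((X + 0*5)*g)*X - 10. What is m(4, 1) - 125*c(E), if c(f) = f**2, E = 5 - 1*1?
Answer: -2006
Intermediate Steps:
E = 4 (E = 5 - 1 = 4)
m(g, X) = -10 + g*X**2 (m(g, X) = ((X + 0)*g)*X - 10 = (X*g)*X - 10 = g*X**2 - 10 = -10 + g*X**2)
m(4, 1) - 125*c(E) = (-10 + 4*1**2) - 125*4**2 = (-10 + 4*1) - 125*16 = (-10 + 4) - 2000 = -6 - 2000 = -2006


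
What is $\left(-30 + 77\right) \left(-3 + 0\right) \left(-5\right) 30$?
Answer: $21150$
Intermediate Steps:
$\left(-30 + 77\right) \left(-3 + 0\right) \left(-5\right) 30 = 47 \left(-3\right) \left(-5\right) 30 = 47 \cdot 15 \cdot 30 = 47 \cdot 450 = 21150$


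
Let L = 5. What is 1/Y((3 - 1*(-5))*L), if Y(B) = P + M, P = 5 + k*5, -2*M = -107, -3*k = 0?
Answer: 2/117 ≈ 0.017094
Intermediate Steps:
k = 0 (k = -⅓*0 = 0)
M = 107/2 (M = -½*(-107) = 107/2 ≈ 53.500)
P = 5 (P = 5 + 0*5 = 5 + 0 = 5)
Y(B) = 117/2 (Y(B) = 5 + 107/2 = 117/2)
1/Y((3 - 1*(-5))*L) = 1/(117/2) = 2/117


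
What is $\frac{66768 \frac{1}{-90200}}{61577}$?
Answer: $- \frac{8346}{694280675} \approx -1.2021 \cdot 10^{-5}$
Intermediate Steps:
$\frac{66768 \frac{1}{-90200}}{61577} = 66768 \left(- \frac{1}{90200}\right) \frac{1}{61577} = \left(- \frac{8346}{11275}\right) \frac{1}{61577} = - \frac{8346}{694280675}$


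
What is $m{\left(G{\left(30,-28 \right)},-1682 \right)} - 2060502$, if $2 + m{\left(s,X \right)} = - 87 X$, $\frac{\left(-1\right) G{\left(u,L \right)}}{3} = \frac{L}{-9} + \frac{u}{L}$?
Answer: $-1914170$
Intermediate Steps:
$G{\left(u,L \right)} = \frac{L}{3} - \frac{3 u}{L}$ ($G{\left(u,L \right)} = - 3 \left(\frac{L}{-9} + \frac{u}{L}\right) = - 3 \left(L \left(- \frac{1}{9}\right) + \frac{u}{L}\right) = - 3 \left(- \frac{L}{9} + \frac{u}{L}\right) = \frac{L}{3} - \frac{3 u}{L}$)
$m{\left(s,X \right)} = -2 - 87 X$
$m{\left(G{\left(30,-28 \right)},-1682 \right)} - 2060502 = \left(-2 - -146334\right) - 2060502 = \left(-2 + 146334\right) - 2060502 = 146332 - 2060502 = -1914170$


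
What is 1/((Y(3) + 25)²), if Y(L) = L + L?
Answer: 1/961 ≈ 0.0010406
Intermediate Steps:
Y(L) = 2*L
1/((Y(3) + 25)²) = 1/((2*3 + 25)²) = 1/((6 + 25)²) = 1/(31²) = 1/961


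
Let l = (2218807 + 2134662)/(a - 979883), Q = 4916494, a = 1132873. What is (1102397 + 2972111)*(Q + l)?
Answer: 1532379208975287366/76495 ≈ 2.0032e+13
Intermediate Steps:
l = 4353469/152990 (l = (2218807 + 2134662)/(1132873 - 979883) = 4353469/152990 ≈ 28.456)
(1102397 + 2972111)*(Q + l) = (1102397 + 2972111)*(4916494 + 4353469/152990) = 4074508*(752178770529/152990) = 1532379208975287366/76495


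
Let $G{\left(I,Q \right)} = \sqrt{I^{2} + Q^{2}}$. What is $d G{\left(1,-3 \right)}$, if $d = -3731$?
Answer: $- 3731 \sqrt{10} \approx -11798.0$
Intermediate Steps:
$d G{\left(1,-3 \right)} = - 3731 \sqrt{1^{2} + \left(-3\right)^{2}} = - 3731 \sqrt{1 + 9} = - 3731 \sqrt{10}$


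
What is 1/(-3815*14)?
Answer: -1/53410 ≈ -1.8723e-5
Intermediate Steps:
1/(-3815*14) = 1/(-53410) = -1/53410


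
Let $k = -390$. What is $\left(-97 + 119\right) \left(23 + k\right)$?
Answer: $-8074$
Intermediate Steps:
$\left(-97 + 119\right) \left(23 + k\right) = \left(-97 + 119\right) \left(23 - 390\right) = 22 \left(-367\right) = -8074$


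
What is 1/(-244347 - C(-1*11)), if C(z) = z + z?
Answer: -1/244325 ≈ -4.0929e-6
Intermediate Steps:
C(z) = 2*z
1/(-244347 - C(-1*11)) = 1/(-244347 - 2*(-1*11)) = 1/(-244347 - 2*(-11)) = 1/(-244347 - 1*(-22)) = 1/(-244347 + 22) = 1/(-244325) = -1/244325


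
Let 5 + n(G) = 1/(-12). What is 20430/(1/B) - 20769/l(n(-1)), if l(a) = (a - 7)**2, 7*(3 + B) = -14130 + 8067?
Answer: -2613346858152/147175 ≈ -1.7757e+7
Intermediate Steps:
n(G) = -61/12 (n(G) = -5 + 1/(-12) = -5 - 1/12 = -61/12)
B = -6084/7 (B = -3 + (-14130 + 8067)/7 = -3 + (1/7)*(-6063) = -3 - 6063/7 = -6084/7 ≈ -869.14)
l(a) = (-7 + a)**2
20430/(1/B) - 20769/l(n(-1)) = 20430/(1/(-6084/7)) - 20769/(-7 - 61/12)**2 = 20430/(-7/6084) - 20769/((-145/12)**2) = 20430*(-6084/7) - 20769/21025/144 = -124296120/7 - 20769*144/21025 = -124296120/7 - 2990736/21025 = -2613346858152/147175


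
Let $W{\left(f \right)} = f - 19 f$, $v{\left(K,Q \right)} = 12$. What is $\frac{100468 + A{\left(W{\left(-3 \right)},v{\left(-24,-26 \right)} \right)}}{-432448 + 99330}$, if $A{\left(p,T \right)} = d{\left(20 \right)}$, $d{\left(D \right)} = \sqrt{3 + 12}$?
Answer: $- \frac{50234}{166559} - \frac{\sqrt{15}}{333118} \approx -0.30161$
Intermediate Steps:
$d{\left(D \right)} = \sqrt{15}$
$W{\left(f \right)} = - 18 f$
$A{\left(p,T \right)} = \sqrt{15}$
$\frac{100468 + A{\left(W{\left(-3 \right)},v{\left(-24,-26 \right)} \right)}}{-432448 + 99330} = \frac{100468 + \sqrt{15}}{-432448 + 99330} = \frac{100468 + \sqrt{15}}{-333118} = \left(100468 + \sqrt{15}\right) \left(- \frac{1}{333118}\right) = - \frac{50234}{166559} - \frac{\sqrt{15}}{333118}$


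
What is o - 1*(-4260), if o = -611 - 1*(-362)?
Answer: 4011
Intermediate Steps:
o = -249 (o = -611 + 362 = -249)
o - 1*(-4260) = -249 - 1*(-4260) = -249 + 4260 = 4011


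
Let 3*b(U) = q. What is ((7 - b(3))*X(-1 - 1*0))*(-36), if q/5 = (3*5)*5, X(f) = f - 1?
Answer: -8496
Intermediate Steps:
X(f) = -1 + f
q = 375 (q = 5*((3*5)*5) = 5*(15*5) = 5*75 = 375)
b(U) = 125 (b(U) = (1/3)*375 = 125)
((7 - b(3))*X(-1 - 1*0))*(-36) = ((7 - 1*125)*(-1 + (-1 - 1*0)))*(-36) = ((7 - 125)*(-1 + (-1 + 0)))*(-36) = -118*(-1 - 1)*(-36) = -118*(-2)*(-36) = 236*(-36) = -8496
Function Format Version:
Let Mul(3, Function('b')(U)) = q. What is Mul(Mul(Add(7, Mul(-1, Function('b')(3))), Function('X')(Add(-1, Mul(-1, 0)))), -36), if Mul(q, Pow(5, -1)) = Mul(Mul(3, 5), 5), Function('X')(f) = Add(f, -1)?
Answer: -8496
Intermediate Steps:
Function('X')(f) = Add(-1, f)
q = 375 (q = Mul(5, Mul(Mul(3, 5), 5)) = Mul(5, Mul(15, 5)) = Mul(5, 75) = 375)
Function('b')(U) = 125 (Function('b')(U) = Mul(Rational(1, 3), 375) = 125)
Mul(Mul(Add(7, Mul(-1, Function('b')(3))), Function('X')(Add(-1, Mul(-1, 0)))), -36) = Mul(Mul(Add(7, Mul(-1, 125)), Add(-1, Add(-1, Mul(-1, 0)))), -36) = Mul(Mul(Add(7, -125), Add(-1, Add(-1, 0))), -36) = Mul(Mul(-118, Add(-1, -1)), -36) = Mul(Mul(-118, -2), -36) = Mul(236, -36) = -8496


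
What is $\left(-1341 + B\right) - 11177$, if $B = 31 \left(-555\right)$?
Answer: $-29723$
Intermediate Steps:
$B = -17205$
$\left(-1341 + B\right) - 11177 = \left(-1341 - 17205\right) - 11177 = -18546 - 11177 = -29723$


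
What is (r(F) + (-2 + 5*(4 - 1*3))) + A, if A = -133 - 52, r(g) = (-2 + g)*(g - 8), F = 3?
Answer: -187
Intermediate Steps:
r(g) = (-8 + g)*(-2 + g) (r(g) = (-2 + g)*(-8 + g) = (-8 + g)*(-2 + g))
A = -185
(r(F) + (-2 + 5*(4 - 1*3))) + A = ((16 + 3² - 10*3) + (-2 + 5*(4 - 1*3))) - 185 = ((16 + 9 - 30) + (-2 + 5*(4 - 3))) - 185 = (-5 + (-2 + 5*1)) - 185 = (-5 + (-2 + 5)) - 185 = (-5 + 3) - 185 = -2 - 185 = -187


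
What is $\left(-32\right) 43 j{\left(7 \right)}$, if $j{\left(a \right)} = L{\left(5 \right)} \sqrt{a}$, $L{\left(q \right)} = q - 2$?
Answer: $- 4128 \sqrt{7} \approx -10922.0$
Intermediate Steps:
$L{\left(q \right)} = -2 + q$
$j{\left(a \right)} = 3 \sqrt{a}$ ($j{\left(a \right)} = \left(-2 + 5\right) \sqrt{a} = 3 \sqrt{a}$)
$\left(-32\right) 43 j{\left(7 \right)} = \left(-32\right) 43 \cdot 3 \sqrt{7} = - 1376 \cdot 3 \sqrt{7} = - 4128 \sqrt{7}$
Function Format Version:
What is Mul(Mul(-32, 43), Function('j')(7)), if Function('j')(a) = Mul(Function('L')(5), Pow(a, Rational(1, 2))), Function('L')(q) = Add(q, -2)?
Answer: Mul(-4128, Pow(7, Rational(1, 2))) ≈ -10922.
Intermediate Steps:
Function('L')(q) = Add(-2, q)
Function('j')(a) = Mul(3, Pow(a, Rational(1, 2))) (Function('j')(a) = Mul(Add(-2, 5), Pow(a, Rational(1, 2))) = Mul(3, Pow(a, Rational(1, 2))))
Mul(Mul(-32, 43), Function('j')(7)) = Mul(Mul(-32, 43), Mul(3, Pow(7, Rational(1, 2)))) = Mul(-1376, Mul(3, Pow(7, Rational(1, 2)))) = Mul(-4128, Pow(7, Rational(1, 2)))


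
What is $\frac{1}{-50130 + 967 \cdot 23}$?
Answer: $- \frac{1}{27889} \approx -3.5856 \cdot 10^{-5}$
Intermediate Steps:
$\frac{1}{-50130 + 967 \cdot 23} = \frac{1}{-50130 + 22241} = \frac{1}{-27889} = - \frac{1}{27889}$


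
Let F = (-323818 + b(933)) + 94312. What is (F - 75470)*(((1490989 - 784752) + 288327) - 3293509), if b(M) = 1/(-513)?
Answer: 119892042371035/171 ≈ 7.0112e+11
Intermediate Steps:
b(M) = -1/513
F = -117736579/513 (F = (-323818 - 1/513) + 94312 = -166118635/513 + 94312 = -117736579/513 ≈ -2.2951e+5)
(F - 75470)*(((1490989 - 784752) + 288327) - 3293509) = (-117736579/513 - 75470)*(((1490989 - 784752) + 288327) - 3293509) = -156452689*((706237 + 288327) - 3293509)/513 = -156452689*(994564 - 3293509)/513 = -156452689/513*(-2298945) = 119892042371035/171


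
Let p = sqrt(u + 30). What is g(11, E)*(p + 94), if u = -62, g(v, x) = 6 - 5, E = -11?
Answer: 94 + 4*I*sqrt(2) ≈ 94.0 + 5.6569*I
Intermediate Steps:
g(v, x) = 1
p = 4*I*sqrt(2) (p = sqrt(-62 + 30) = sqrt(-32) = 4*I*sqrt(2) ≈ 5.6569*I)
g(11, E)*(p + 94) = 1*(4*I*sqrt(2) + 94) = 1*(94 + 4*I*sqrt(2)) = 94 + 4*I*sqrt(2)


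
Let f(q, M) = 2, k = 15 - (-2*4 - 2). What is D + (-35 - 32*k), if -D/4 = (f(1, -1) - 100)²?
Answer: -39251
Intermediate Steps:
k = 25 (k = 15 - (-8 - 2) = 15 - 1*(-10) = 15 + 10 = 25)
D = -38416 (D = -4*(2 - 100)² = -4*(-98)² = -4*9604 = -38416)
D + (-35 - 32*k) = -38416 + (-35 - 32*25) = -38416 + (-35 - 800) = -38416 - 835 = -39251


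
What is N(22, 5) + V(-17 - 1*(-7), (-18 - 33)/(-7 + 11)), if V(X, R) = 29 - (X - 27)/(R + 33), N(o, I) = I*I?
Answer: 4522/81 ≈ 55.827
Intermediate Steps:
N(o, I) = I²
V(X, R) = 29 - (-27 + X)/(33 + R)
N(22, 5) + V(-17 - 1*(-7), (-18 - 33)/(-7 + 11)) = 5² + (984 - (-17 - 1*(-7)) + 29*((-18 - 33)/(-7 + 11)))/(33 + (-18 - 33)/(-7 + 11)) = 25 + (984 - (-17 + 7) + 29*(-51/4))/(33 - 51/4) = 25 + (984 - 1*(-10) + 29*(-51*¼))/(33 - 51*¼) = 25 + (984 + 10 + 29*(-51/4))/(33 - 51/4) = 25 + (984 + 10 - 1479/4)/(81/4) = 25 + (4/81)*(2497/4) = 25 + 2497/81 = 4522/81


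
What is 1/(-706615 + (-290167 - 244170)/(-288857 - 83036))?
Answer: -371893/262784637858 ≈ -1.4152e-6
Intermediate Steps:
1/(-706615 + (-290167 - 244170)/(-288857 - 83036)) = 1/(-706615 - 534337/(-371893)) = 1/(-706615 - 534337*(-1/371893)) = 1/(-706615 + 534337/371893) = 1/(-262784637858/371893) = -371893/262784637858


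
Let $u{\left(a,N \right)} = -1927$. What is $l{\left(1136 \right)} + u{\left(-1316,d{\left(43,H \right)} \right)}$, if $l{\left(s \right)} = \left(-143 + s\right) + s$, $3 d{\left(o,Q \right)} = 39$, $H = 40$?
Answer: $202$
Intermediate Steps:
$d{\left(o,Q \right)} = 13$ ($d{\left(o,Q \right)} = \frac{1}{3} \cdot 39 = 13$)
$l{\left(s \right)} = -143 + 2 s$
$l{\left(1136 \right)} + u{\left(-1316,d{\left(43,H \right)} \right)} = \left(-143 + 2 \cdot 1136\right) - 1927 = \left(-143 + 2272\right) - 1927 = 2129 - 1927 = 202$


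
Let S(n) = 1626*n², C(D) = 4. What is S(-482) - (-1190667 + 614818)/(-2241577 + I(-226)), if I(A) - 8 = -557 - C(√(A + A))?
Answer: 846984391479271/2242130 ≈ 3.7776e+8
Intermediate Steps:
I(A) = -553 (I(A) = 8 + (-557 - 1*4) = 8 + (-557 - 4) = 8 - 561 = -553)
S(-482) - (-1190667 + 614818)/(-2241577 + I(-226)) = 1626*(-482)² - (-1190667 + 614818)/(-2241577 - 553) = 1626*232324 - (-575849)/(-2242130) = 377758824 - (-575849)*(-1)/2242130 = 377758824 - 1*575849/2242130 = 377758824 - 575849/2242130 = 846984391479271/2242130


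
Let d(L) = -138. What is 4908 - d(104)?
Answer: 5046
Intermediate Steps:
4908 - d(104) = 4908 - 1*(-138) = 4908 + 138 = 5046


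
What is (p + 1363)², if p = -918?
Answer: 198025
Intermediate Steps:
(p + 1363)² = (-918 + 1363)² = 445² = 198025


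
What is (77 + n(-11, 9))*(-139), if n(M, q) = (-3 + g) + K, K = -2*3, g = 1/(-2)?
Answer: -18765/2 ≈ -9382.5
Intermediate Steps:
g = -½ ≈ -0.50000
K = -6
n(M, q) = -19/2 (n(M, q) = (-3 - ½) - 6 = -7/2 - 6 = -19/2)
(77 + n(-11, 9))*(-139) = (77 - 19/2)*(-139) = (135/2)*(-139) = -18765/2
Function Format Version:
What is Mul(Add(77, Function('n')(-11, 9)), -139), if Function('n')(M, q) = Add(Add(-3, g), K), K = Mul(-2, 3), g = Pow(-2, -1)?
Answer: Rational(-18765, 2) ≈ -9382.5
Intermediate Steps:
g = Rational(-1, 2) ≈ -0.50000
K = -6
Function('n')(M, q) = Rational(-19, 2) (Function('n')(M, q) = Add(Add(-3, Rational(-1, 2)), -6) = Add(Rational(-7, 2), -6) = Rational(-19, 2))
Mul(Add(77, Function('n')(-11, 9)), -139) = Mul(Add(77, Rational(-19, 2)), -139) = Mul(Rational(135, 2), -139) = Rational(-18765, 2)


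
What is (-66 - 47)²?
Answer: 12769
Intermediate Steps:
(-66 - 47)² = (-113)² = 12769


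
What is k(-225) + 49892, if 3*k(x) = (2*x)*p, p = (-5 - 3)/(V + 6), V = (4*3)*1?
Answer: 149876/3 ≈ 49959.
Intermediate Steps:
V = 12 (V = 12*1 = 12)
p = -4/9 (p = (-5 - 3)/(12 + 6) = -8/18 = -8*1/18 = -4/9 ≈ -0.44444)
k(x) = -8*x/27 (k(x) = ((2*x)*(-4/9))/3 = (-8*x/9)/3 = -8*x/27)
k(-225) + 49892 = -8/27*(-225) + 49892 = 200/3 + 49892 = 149876/3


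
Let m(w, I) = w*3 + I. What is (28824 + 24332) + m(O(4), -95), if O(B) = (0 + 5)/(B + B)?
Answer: 424503/8 ≈ 53063.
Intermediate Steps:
O(B) = 5/(2*B) (O(B) = 5/((2*B)) = 5*(1/(2*B)) = 5/(2*B))
m(w, I) = I + 3*w (m(w, I) = 3*w + I = I + 3*w)
(28824 + 24332) + m(O(4), -95) = (28824 + 24332) + (-95 + 3*((5/2)/4)) = 53156 + (-95 + 3*((5/2)*(¼))) = 53156 + (-95 + 3*(5/8)) = 53156 + (-95 + 15/8) = 53156 - 745/8 = 424503/8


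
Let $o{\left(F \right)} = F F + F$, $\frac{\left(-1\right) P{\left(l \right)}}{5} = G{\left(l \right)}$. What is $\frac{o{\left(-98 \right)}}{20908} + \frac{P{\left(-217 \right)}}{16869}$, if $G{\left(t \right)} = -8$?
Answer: $\frac{80596517}{176348526} \approx 0.45703$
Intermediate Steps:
$P{\left(l \right)} = 40$ ($P{\left(l \right)} = \left(-5\right) \left(-8\right) = 40$)
$o{\left(F \right)} = F + F^{2}$ ($o{\left(F \right)} = F^{2} + F = F + F^{2}$)
$\frac{o{\left(-98 \right)}}{20908} + \frac{P{\left(-217 \right)}}{16869} = \frac{\left(-98\right) \left(1 - 98\right)}{20908} + \frac{40}{16869} = \left(-98\right) \left(-97\right) \frac{1}{20908} + 40 \cdot \frac{1}{16869} = 9506 \cdot \frac{1}{20908} + \frac{40}{16869} = \frac{4753}{10454} + \frac{40}{16869} = \frac{80596517}{176348526}$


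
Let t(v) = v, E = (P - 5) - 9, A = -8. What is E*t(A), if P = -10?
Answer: 192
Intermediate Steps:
E = -24 (E = (-10 - 5) - 9 = -15 - 9 = -24)
E*t(A) = -24*(-8) = 192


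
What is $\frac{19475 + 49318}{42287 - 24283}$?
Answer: $\frac{68793}{18004} \approx 3.821$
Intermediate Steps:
$\frac{19475 + 49318}{42287 - 24283} = \frac{68793}{18004}$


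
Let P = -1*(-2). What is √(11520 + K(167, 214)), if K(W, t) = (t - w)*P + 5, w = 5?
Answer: 3*√1327 ≈ 109.28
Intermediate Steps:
P = 2
K(W, t) = -5 + 2*t (K(W, t) = (t - 1*5)*2 + 5 = (t - 5)*2 + 5 = (-5 + t)*2 + 5 = (-10 + 2*t) + 5 = -5 + 2*t)
√(11520 + K(167, 214)) = √(11520 + (-5 + 2*214)) = √(11520 + (-5 + 428)) = √(11520 + 423) = √11943 = 3*√1327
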